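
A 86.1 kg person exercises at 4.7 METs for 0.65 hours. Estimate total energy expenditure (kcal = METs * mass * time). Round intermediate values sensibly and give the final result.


Energy = METs * mass(kg) * time(h)
= 4.7 * 86.1 * 0.65
= 263.04 kcal

263.04 kcal


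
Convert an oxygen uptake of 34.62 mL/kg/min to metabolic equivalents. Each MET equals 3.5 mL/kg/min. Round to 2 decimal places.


One MET = 3.5 mL/kg/min
Number of METs = 34.62 / 3.5
= 9.89 METs

9.89 METs


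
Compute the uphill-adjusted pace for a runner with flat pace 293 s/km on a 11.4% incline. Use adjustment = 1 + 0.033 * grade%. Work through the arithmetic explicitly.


Adjustment factor = 1 + 0.033 * 11.4 = 1.3762
Grade-adjusted pace = 293 * 1.3762 = 403.23 s/km

403.23 s/km


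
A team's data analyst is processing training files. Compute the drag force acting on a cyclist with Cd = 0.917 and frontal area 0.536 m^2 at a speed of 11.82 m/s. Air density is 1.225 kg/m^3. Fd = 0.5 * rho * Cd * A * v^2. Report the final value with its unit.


Step 1: v^2 = 139.7124
Step 2: Fd = 0.5 * 1.225 * 0.917 * 0.536 * 139.7124
= 42.061 N

42.061 N


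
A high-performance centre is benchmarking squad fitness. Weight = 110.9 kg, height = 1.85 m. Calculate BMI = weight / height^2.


height^2 = 1.85^2 = 3.4225
BMI = 110.9 / 3.4225 = 32.4 kg/m^2

32.4 kg/m^2


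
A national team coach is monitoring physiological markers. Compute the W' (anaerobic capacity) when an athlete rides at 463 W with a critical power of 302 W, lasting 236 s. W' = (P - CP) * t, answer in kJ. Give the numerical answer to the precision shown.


Above-CP power = 161 W
Duration = 236 s
W' = 161 * 236 = 37996 J
Convert: 37996 / 1000 = 37.996 kJ

37.996 kJ


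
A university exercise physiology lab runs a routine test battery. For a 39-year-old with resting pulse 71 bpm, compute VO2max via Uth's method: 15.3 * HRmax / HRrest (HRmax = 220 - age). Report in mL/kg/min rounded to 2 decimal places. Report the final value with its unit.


Step 1: HRmax = 220 - 39 = 181 bpm
Step 2: Ratio = 181 / 71 = 2.5493
Step 3: VO2max = 15.3 * 2.5493 = 39.0 mL/kg/min

39.0 mL/kg/min


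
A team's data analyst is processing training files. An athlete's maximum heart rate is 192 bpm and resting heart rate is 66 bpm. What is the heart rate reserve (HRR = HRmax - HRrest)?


HRR = HRmax - HRrest
= 192 - 66
= 126 bpm

126 bpm


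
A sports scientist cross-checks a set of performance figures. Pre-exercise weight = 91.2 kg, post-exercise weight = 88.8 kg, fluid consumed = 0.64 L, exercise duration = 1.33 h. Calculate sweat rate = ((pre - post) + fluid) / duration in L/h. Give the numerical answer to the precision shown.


Weight loss = 91.2 - 88.8 = 2.4 kg (approx L)
Total sweat = 2.4 + 0.64 = 3.04 L
Sweat rate = 3.04 / 1.33 = 2.286 L/h

2.286 L/h


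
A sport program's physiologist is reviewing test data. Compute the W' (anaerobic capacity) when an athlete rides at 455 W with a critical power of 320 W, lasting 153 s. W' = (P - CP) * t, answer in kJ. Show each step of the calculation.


Above-CP power = 135 W
Duration = 153 s
W' = 135 * 153 = 20655 J
Convert: 20655 / 1000 = 20.655 kJ

20.655 kJ


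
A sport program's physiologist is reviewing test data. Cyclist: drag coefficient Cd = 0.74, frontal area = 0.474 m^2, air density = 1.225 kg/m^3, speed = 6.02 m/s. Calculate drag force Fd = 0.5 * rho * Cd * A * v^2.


v^2 = 6.02^2 = 36.2404
Fd = 0.5 * 1.225 * 0.74 * 0.474 * 36.2404
= 7.786 N

7.786 N


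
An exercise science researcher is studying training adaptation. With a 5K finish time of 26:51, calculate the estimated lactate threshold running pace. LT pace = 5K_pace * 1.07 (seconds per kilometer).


Race duration = 1611 s for 5 km
Average pace = 1611 / 5 = 322.2 s/km
LT pace = 322.2 * 1.07
= 344.75 s/km

344.75 s/km


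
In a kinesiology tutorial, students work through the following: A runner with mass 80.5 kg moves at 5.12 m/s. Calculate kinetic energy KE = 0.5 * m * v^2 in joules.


v^2 = 5.12^2 = 26.2144
KE = 0.5 * 80.5 * 26.2144
= 1055.13 J

1055.13 J


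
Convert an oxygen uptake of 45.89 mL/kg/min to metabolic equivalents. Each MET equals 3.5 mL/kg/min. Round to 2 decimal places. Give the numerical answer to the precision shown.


One MET = 3.5 mL/kg/min
Number of METs = 45.89 / 3.5
= 13.11 METs

13.11 METs


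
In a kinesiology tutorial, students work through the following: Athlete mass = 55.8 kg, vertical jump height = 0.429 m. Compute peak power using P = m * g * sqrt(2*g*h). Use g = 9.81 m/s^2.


sqrt(2 * 9.81 * 0.429) = sqrt(8.41698) = 2.901203 m/s
P = 55.8 * 9.81 * 2.901203
= 1588.11 W

1588.11 W


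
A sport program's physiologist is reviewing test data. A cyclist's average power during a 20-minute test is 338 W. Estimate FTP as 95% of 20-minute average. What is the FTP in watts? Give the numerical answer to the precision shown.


FTP = 20-min power * 0.95
= 338 * 0.95
= 321.1 W

321.1 W


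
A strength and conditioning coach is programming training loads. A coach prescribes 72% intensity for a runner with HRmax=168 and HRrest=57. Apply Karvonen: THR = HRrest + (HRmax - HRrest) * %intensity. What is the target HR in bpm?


Heart rate reserve = 168 - 57 = 111
Intensity fraction = 72 / 100 = 0.72
THR = 57 + 111 * 0.72 = 136.92 bpm

136.92 bpm


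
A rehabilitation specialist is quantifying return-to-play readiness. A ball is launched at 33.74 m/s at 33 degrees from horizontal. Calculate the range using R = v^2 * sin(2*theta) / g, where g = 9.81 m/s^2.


sin(2 * 33) = sin(66) = 0.913545
v^2 = 33.74^2 = 1138.3876
R = 1138.3876 * 0.913545 / 9.81
= 106.011 m

106.011 m


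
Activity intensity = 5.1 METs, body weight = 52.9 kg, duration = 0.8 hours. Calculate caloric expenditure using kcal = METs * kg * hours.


kcal = 5.1 * 52.9 * 0.8
= 269.79 * 0.8
= 215.83 kcal

215.83 kcal


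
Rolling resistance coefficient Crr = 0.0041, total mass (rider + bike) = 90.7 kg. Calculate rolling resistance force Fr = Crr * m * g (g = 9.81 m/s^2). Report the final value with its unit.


Fr = Crr * m * g
= 0.0041 * 90.7 * 9.81
= 3.648 N

3.648 N


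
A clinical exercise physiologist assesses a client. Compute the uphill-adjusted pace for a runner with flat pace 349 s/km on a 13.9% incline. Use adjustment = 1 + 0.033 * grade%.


Adjustment factor = 1 + 0.033 * 13.9 = 1.4587
Grade-adjusted pace = 349 * 1.4587 = 509.09 s/km

509.09 s/km


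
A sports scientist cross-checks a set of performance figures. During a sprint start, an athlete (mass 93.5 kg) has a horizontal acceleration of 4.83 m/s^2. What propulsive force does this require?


Propulsive force = mass * acceleration
= 93.5 kg * 4.83 m/s^2
= 451.61 N

451.61 N


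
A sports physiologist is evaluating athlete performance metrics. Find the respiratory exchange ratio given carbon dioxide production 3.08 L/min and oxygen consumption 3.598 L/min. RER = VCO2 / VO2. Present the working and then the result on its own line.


VCO2 = 3.08 L/min
VO2 = 3.598 L/min
RER = 3.08 / 3.598 = 0.856

0.856


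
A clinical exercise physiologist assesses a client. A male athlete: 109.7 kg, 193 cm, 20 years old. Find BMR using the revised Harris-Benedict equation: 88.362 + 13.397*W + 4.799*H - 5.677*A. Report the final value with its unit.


Intercept = 88.362
Weight contribution = 13.397 * 109.7 = 1469.6509
Height contribution = 4.799 * 193 = 926.207
Age contribution = 5.677 * 20 = 113.54
BMR = 88.362 + 1469.6509 + 926.207 - 113.54
= 2370.68 kcal/day

2370.68 kcal/day


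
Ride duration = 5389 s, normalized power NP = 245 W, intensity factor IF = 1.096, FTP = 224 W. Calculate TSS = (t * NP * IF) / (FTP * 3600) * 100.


Numerator = 5389 * 245 * 1.096 = 1447054.28
Denominator = 224 * 3600 = 806400
TSS = 1447054.28 / 806400 * 100
= 179.45

179.45 TSS


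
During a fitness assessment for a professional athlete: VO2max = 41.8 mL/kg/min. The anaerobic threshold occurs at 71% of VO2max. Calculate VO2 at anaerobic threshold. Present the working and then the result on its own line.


AT fraction = 71 / 100 = 0.71
AT VO2 = 41.8 * 0.71
= 29.68 mL/kg/min

29.68 mL/kg/min


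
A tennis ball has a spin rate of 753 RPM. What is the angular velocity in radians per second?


Convert RPM to rad/s: multiply by 2*pi and divide by 60
omega = 753 * 2 * pi / 60
= 78.854 rad/s

78.854 rad/s


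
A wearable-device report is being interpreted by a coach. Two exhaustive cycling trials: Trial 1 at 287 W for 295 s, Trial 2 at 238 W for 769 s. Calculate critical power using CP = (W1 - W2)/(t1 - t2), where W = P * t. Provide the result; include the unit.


W1 = 287 * 295 = 84665 J
W2 = 238 * 769 = 183022 J
CP = (84665 - 183022) / (295 - 769)
= -98357 / -474
= 207.5 W

207.5 W


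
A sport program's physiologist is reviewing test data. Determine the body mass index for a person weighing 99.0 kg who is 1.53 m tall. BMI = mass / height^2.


BMI = mass / height^2
= 99.0 / 1.53^2
= 99.0 / 2.3409
= 42.29 kg/m^2

42.29 kg/m^2


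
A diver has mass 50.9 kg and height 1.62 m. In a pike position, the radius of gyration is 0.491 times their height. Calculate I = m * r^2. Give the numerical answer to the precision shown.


r = 0.491 * 1.62 = 0.79542 m
I = m * r^2 = 50.9 * 0.632693 = 32.204 kg*m^2

32.204 kg*m^2


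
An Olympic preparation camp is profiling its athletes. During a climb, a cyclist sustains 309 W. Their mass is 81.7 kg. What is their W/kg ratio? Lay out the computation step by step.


Power-to-weight = 309 W / 81.7 kg
= 3.782 W/kg

3.782 W/kg


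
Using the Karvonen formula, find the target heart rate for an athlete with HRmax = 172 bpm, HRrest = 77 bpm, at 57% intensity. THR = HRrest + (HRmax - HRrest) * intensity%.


HRR = 172 - 77 = 95
THR = 77 + 95 * 0.57
= 77 + 54.15
= 131.15 bpm

131.15 bpm


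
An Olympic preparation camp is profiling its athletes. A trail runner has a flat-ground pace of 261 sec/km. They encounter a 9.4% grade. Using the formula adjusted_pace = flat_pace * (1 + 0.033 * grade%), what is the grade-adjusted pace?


Grade factor = 1 + 0.033 * 9.4 = 1.3102
Adjusted = 261 * 1.3102 = 341.96 sec/km

341.96 s/km


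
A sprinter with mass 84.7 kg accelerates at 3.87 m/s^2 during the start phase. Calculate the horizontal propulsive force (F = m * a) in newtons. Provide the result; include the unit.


F = m * a
= 84.7 * 3.87
= 327.79 N

327.79 N


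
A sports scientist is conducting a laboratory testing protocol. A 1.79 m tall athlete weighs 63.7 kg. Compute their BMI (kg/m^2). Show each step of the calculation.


height^2 = 3.2041 m^2
BMI = 63.7 / 3.2041 = 19.88 kg/m^2

19.88 kg/m^2


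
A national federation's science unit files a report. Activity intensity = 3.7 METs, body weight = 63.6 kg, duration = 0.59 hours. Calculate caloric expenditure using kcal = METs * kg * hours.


kcal = 3.7 * 63.6 * 0.59
= 235.32 * 0.59
= 138.84 kcal

138.84 kcal


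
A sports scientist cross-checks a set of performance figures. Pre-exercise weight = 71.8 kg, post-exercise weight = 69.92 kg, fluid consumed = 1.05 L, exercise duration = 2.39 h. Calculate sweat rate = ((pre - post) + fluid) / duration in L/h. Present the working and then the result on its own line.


Weight loss = 71.8 - 69.92 = 1.88 kg (approx L)
Total sweat = 1.88 + 1.05 = 2.93 L
Sweat rate = 2.93 / 2.39 = 1.226 L/h

1.226 L/h


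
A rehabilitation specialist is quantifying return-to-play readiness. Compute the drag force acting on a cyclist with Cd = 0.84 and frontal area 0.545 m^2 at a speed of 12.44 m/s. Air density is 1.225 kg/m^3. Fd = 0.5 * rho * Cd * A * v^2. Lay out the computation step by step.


Step 1: v^2 = 154.7536
Step 2: Fd = 0.5 * 1.225 * 0.84 * 0.545 * 154.7536
= 43.393 N

43.393 N


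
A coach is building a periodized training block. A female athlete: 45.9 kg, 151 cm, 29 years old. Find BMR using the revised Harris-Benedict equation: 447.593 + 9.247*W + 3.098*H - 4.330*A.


Intercept = 447.593
Weight contribution = 9.247 * 45.9 = 424.4373
Height contribution = 3.098 * 151 = 467.798
Age contribution = 4.33 * 29 = 125.57
BMR = 447.593 + 424.4373 + 467.798 - 125.57
= 1214.26 kcal/day

1214.26 kcal/day


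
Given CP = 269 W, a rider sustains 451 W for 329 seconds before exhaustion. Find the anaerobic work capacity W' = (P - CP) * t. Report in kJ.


Excess power = 451 - 269 = 182 W
Work above CP = 182 * 329 = 59878 J
W' = 59.878 kJ

59.878 kJ


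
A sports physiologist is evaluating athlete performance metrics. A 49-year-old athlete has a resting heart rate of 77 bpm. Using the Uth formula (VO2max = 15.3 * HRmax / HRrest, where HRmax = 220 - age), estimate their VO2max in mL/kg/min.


HRmax = 220 - 49 = 171 bpm
Ratio = HRmax / HRrest = 171 / 77 = 2.2208
VO2max = 15.3 * 2.2208 = 33.98 mL/kg/min

33.98 mL/kg/min


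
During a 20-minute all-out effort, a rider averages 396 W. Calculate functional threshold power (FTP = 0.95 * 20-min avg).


FTP = 0.95 * 396
= 376.2 W

376.2 W


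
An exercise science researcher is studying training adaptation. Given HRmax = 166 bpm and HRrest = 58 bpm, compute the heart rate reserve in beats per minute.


Heart rate reserve = maximum HR minus resting HR
HRR = 166 - 58 = 108 bpm

108 bpm


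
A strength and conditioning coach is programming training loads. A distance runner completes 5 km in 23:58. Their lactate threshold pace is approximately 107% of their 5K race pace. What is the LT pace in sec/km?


Convert to seconds: 23 min 58 s = 1438 s
Pace per km = 1438 / 5 = 287.6 s/km
LT pace = 287.6 * 1.07 = 307.73 s/km

307.73 s/km


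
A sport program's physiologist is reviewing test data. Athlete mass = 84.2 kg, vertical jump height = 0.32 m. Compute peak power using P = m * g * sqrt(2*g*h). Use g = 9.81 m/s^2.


sqrt(2 * 9.81 * 0.32) = sqrt(6.2784) = 2.505674 m/s
P = 84.2 * 9.81 * 2.505674
= 2069.69 W

2069.69 W


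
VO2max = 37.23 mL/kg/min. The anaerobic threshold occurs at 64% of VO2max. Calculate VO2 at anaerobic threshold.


AT fraction = 64 / 100 = 0.64
AT VO2 = 37.23 * 0.64
= 23.83 mL/kg/min

23.83 mL/kg/min


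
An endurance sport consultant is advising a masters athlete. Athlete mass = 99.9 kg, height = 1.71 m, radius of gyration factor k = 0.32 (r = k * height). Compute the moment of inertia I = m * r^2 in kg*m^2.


r = k * height = 0.32 * 1.71 = 0.5472 m
r^2 = 0.5472^2 = 0.299428
I = 99.9 * 0.299428 = 29.913 kg*m^2

29.913 kg*m^2


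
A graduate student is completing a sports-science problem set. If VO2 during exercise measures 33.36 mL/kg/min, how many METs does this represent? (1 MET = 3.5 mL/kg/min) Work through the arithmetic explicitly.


METs = VO2 / 3.5 = 33.36 / 3.5 = 9.53

9.53 METs


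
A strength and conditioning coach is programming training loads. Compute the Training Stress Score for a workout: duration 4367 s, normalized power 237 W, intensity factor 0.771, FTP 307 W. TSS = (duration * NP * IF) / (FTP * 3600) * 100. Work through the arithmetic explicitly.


Product = 4367 * 237 * 0.771 = 797968.809
Base = 307 * 3600 = 1105200
TSS = 797968.809 / 1105200 * 100 = 72.2

72.2 TSS


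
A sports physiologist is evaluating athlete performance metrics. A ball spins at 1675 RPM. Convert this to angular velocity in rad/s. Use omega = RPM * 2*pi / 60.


omega = 1675 * 2 * pi / 60
= 1675 * 6.28318531 / 60
= 10524.335 / 60
= 175.406 rad/s

175.406 rad/s


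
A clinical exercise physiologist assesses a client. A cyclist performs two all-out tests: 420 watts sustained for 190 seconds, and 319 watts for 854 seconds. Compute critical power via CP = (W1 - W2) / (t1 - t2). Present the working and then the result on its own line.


W1 = P1 * t1 = 420 * 190 = 79800 J
W2 = P2 * t2 = 319 * 854 = 272426 J
CP = (79800 - 272426) / (190 - 854)
= 290.1 W

290.1 W


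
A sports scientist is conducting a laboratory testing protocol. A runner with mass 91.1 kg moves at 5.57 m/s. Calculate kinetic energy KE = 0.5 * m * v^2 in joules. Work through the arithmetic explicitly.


v^2 = 5.57^2 = 31.0249
KE = 0.5 * 91.1 * 31.0249
= 1413.18 J

1413.18 J


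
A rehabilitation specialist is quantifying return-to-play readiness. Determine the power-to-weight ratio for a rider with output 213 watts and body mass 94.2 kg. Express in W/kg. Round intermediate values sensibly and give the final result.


P/W = 213 / 94.2 = 2.261 W/kg

2.261 W/kg


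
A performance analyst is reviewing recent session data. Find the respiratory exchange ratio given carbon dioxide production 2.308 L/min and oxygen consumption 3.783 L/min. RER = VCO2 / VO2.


VCO2 = 2.308 L/min
VO2 = 3.783 L/min
RER = 2.308 / 3.783 = 0.6101

0.6101


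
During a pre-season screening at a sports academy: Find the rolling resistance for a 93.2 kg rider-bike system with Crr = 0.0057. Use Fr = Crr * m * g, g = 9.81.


m * g = 93.2 * 9.81 = 914.292 N
Fr = 0.0057 * 914.292 = 5.211 N

5.211 N


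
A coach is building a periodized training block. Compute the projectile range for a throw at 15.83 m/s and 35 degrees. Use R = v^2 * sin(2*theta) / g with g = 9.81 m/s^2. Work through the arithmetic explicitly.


Two times the angle = 70 degrees
sin(70) = 0.939693
R = 250.5889 * 0.939693 / 9.81 = 24.004 m

24.004 m


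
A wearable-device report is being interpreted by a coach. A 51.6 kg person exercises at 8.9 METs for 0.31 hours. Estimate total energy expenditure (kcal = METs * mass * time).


Energy = METs * mass(kg) * time(h)
= 8.9 * 51.6 * 0.31
= 142.36 kcal

142.36 kcal


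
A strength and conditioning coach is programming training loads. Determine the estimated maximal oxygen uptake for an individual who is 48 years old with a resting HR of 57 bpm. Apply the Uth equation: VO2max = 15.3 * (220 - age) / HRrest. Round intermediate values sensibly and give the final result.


HRmax = 220 - 48 = 172
VO2max = 15.3 * (172 / 57)
= 15.3 * 3.0175
= 46.17 mL/kg/min

46.17 mL/kg/min


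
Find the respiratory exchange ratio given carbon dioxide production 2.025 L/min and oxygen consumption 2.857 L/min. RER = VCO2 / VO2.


VCO2 = 2.025 L/min
VO2 = 2.857 L/min
RER = 2.025 / 2.857 = 0.7088

0.7088


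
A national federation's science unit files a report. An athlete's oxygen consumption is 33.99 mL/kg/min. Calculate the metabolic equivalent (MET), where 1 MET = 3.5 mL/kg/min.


MET = VO2 / 3.5
= 33.99 / 3.5
= 9.71 METs

9.71 METs


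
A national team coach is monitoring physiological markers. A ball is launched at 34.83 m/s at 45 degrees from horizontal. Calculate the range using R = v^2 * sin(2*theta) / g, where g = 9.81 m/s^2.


sin(2 * 45) = sin(90) = 1.0
v^2 = 34.83^2 = 1213.1289
R = 1213.1289 * 1.0 / 9.81
= 123.662 m

123.662 m


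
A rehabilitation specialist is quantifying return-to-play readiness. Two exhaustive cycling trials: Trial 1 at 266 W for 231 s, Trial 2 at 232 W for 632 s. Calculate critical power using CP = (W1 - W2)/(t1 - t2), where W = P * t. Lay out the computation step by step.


W1 = 266 * 231 = 61446 J
W2 = 232 * 632 = 146624 J
CP = (61446 - 146624) / (231 - 632)
= -85178 / -401
= 212.41 W

212.41 W


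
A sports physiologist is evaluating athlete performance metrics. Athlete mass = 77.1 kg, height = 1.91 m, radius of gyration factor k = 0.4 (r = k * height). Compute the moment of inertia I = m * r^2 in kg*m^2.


r = k * height = 0.4 * 1.91 = 0.764 m
r^2 = 0.764^2 = 0.583696
I = 77.1 * 0.583696 = 45.003 kg*m^2

45.003 kg*m^2


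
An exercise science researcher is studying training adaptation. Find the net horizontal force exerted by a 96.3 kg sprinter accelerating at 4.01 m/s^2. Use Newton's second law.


Newton's second law: F = m * a
F = 96.3 * 4.01 = 386.16 N

386.16 N


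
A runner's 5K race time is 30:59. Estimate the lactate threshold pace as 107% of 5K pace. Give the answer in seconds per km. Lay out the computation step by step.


Total race time = 30*60 + 59 = 1859 seconds
5K pace = 1859 / 5 = 371.8 sec/km
LT pace = 371.8 * 1.07 = 397.83 sec/km

397.83 s/km


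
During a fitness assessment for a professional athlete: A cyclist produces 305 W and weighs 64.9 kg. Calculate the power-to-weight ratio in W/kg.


P/W = power / mass
= 305 / 64.9
= 4.7 W/kg

4.7 W/kg


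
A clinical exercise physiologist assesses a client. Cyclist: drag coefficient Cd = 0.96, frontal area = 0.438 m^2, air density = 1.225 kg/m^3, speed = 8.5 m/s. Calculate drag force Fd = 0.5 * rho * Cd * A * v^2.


v^2 = 8.5^2 = 72.25
Fd = 0.5 * 1.225 * 0.96 * 0.438 * 72.25
= 18.608 N

18.608 N


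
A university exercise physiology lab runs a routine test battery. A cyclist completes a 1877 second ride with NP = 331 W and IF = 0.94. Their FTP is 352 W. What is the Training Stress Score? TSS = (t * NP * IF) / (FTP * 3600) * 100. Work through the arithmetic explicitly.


t * NP * IF = 1877 * 331 * 0.94 = 584009.78
FTP * 3600 = 1267200
TSS = (584009.78 / 1267200) * 100 = 46.09

46.09 TSS


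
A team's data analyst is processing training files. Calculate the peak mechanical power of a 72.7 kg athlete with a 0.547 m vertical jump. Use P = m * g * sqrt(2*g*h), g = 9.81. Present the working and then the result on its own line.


First, sqrt(2gh) = sqrt(2 * 9.81 * 0.547)
= sqrt(10.73214) = 3.275995 m/s
Power = 72.7 * 9.81 * 3.275995 = 2336.4 W

2336.4 W


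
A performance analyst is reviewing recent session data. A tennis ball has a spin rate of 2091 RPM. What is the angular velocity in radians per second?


Convert RPM to rad/s: multiply by 2*pi and divide by 60
omega = 2091 * 2 * pi / 60
= 218.969 rad/s

218.969 rad/s


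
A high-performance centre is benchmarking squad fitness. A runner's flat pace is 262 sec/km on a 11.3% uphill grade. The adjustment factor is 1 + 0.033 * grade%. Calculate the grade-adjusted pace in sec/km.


Factor = 1 + 0.033 * 11.3 = 1.3729
Adjusted pace = 262 * 1.3729
= 359.7 sec/km

359.7 s/km


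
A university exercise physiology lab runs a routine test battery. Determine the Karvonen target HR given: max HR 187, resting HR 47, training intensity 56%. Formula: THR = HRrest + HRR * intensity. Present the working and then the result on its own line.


HRR = HRmax - HRrest = 187 - 47 = 140
THR = 47 + 140 * 0.56
= 125.4 bpm

125.4 bpm


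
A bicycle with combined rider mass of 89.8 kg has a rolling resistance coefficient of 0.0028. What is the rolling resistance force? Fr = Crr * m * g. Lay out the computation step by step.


Fr = 0.0028 * 89.8 * 9.81
= 0.25144 * 9.81
= 2.467 N

2.467 N


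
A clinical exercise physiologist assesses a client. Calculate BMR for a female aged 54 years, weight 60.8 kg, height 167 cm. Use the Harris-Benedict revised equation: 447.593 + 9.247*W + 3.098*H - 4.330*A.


Substituting values:
W term = 9.247 * 60.8 = 562.2176
H term = 3.098 * 167 = 517.366
A term = 4.330 * 54 = 233.82
BMR = 1293.36 kcal/day

1293.36 kcal/day


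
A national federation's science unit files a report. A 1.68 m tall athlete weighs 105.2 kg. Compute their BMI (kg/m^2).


height^2 = 2.8224 m^2
BMI = 105.2 / 2.8224 = 37.27 kg/m^2

37.27 kg/m^2


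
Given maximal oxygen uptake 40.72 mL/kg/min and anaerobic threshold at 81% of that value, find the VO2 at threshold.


Percentage as decimal = 0.81
VO2 at AT = 40.72 * 0.81 = 32.98 mL/kg/min

32.98 mL/kg/min


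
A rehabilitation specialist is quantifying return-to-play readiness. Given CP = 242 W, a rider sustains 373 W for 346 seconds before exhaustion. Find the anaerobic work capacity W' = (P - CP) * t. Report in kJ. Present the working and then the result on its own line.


Excess power = 373 - 242 = 131 W
Work above CP = 131 * 346 = 45326 J
W' = 45.326 kJ

45.326 kJ


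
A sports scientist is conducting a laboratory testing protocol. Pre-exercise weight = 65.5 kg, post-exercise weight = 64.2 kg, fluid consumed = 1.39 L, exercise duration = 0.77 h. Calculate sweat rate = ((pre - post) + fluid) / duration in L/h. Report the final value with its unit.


Weight loss = 65.5 - 64.2 = 1.3 kg (approx L)
Total sweat = 1.3 + 1.39 = 2.69 L
Sweat rate = 2.69 / 0.77 = 3.494 L/h

3.494 L/h


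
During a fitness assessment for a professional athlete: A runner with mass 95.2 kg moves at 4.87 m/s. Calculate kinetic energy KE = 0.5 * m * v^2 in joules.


v^2 = 4.87^2 = 23.7169
KE = 0.5 * 95.2 * 23.7169
= 1128.92 J

1128.92 J


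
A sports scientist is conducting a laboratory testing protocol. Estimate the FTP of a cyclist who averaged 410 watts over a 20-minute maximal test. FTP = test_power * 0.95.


FTP = 410 * 0.95 = 389.5 W

389.5 W


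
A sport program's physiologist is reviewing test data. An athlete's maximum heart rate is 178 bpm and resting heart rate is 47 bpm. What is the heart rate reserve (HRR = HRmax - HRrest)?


HRR = HRmax - HRrest
= 178 - 47
= 131 bpm

131 bpm


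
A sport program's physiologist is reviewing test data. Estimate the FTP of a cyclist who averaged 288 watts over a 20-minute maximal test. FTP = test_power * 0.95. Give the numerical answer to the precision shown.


FTP = 288 * 0.95 = 273.6 W

273.6 W


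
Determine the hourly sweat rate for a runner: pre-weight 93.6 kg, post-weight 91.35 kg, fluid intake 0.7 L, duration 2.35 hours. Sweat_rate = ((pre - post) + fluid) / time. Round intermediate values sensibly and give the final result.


Mass lost = 93.6 - 91.35 = 2.25 kg
Add fluid consumed: 2.25 + 0.7 = 2.95 L total sweat
Sweat rate = 2.95 / 2.35 = 1.255 L/h

1.255 L/h


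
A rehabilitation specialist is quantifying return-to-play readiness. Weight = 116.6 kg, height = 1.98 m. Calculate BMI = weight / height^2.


height^2 = 1.98^2 = 3.9204
BMI = 116.6 / 3.9204 = 29.74 kg/m^2

29.74 kg/m^2


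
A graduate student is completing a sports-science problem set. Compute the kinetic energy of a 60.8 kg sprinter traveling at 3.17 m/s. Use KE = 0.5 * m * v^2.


Velocity squared = 10.0489
KE = 0.5 * 60.8 * 10.0489 = 305.49 J

305.49 J


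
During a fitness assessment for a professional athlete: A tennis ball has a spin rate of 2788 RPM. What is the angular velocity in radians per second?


Convert RPM to rad/s: multiply by 2*pi and divide by 60
omega = 2788 * 2 * pi / 60
= 291.959 rad/s

291.959 rad/s


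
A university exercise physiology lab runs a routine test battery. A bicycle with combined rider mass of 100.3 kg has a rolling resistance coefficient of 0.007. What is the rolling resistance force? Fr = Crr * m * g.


Fr = 0.007 * 100.3 * 9.81
= 0.7021 * 9.81
= 6.888 N

6.888 N


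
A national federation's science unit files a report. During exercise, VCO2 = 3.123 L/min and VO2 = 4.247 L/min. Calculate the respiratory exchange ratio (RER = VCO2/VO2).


RER = VCO2 / VO2
= 3.123 / 4.247
= 0.7353

0.7353


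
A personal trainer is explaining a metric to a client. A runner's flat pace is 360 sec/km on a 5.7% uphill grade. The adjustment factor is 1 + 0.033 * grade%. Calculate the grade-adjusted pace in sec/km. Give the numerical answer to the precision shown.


Factor = 1 + 0.033 * 5.7 = 1.1881
Adjusted pace = 360 * 1.1881
= 427.72 sec/km

427.72 s/km


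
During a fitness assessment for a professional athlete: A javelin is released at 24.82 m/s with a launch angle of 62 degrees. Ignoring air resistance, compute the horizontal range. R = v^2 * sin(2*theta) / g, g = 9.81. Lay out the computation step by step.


Launch speed squared = 616.0324
sin(2 * 62 deg) = 0.829038
Range = 616.0324 * 0.829038 / 9.81
= 52.061 m

52.061 m


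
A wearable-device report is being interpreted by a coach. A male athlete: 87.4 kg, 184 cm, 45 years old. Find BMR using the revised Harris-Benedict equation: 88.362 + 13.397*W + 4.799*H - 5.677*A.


Intercept = 88.362
Weight contribution = 13.397 * 87.4 = 1170.8978
Height contribution = 4.799 * 184 = 883.016
Age contribution = 5.677 * 45 = 255.465
BMR = 88.362 + 1170.8978 + 883.016 - 255.465
= 1886.81 kcal/day

1886.81 kcal/day


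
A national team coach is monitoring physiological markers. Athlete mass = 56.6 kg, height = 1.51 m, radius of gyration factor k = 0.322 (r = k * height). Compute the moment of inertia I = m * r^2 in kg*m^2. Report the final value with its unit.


r = k * height = 0.322 * 1.51 = 0.48622 m
r^2 = 0.48622^2 = 0.23641
I = 56.6 * 0.23641 = 13.381 kg*m^2

13.381 kg*m^2


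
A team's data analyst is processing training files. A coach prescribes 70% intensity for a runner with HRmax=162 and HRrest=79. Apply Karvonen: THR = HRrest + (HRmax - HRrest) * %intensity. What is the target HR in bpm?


Heart rate reserve = 162 - 79 = 83
Intensity fraction = 70 / 100 = 0.7
THR = 79 + 83 * 0.7 = 137.1 bpm

137.1 bpm


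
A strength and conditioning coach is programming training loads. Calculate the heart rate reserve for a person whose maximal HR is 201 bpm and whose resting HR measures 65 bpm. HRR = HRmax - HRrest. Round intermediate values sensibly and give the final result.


HRmax = 201 bpm
HRrest = 65 bpm
HRR = 201 - 65 = 136 bpm

136 bpm


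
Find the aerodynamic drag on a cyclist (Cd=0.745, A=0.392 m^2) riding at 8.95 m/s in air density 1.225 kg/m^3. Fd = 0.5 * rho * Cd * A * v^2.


Fd = 0.5 * 1.225 * 0.745 * 0.392 * 8.95^2
= 0.5 * 1.225 * 0.745 * 0.392 * 80.1025
= 14.328 N

14.328 N


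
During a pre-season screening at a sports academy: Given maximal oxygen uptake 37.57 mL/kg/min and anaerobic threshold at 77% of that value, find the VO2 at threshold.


Percentage as decimal = 0.77
VO2 at AT = 37.57 * 0.77 = 28.93 mL/kg/min

28.93 mL/kg/min


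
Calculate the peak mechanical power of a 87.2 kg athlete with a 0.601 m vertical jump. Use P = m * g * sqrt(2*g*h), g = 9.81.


First, sqrt(2gh) = sqrt(2 * 9.81 * 0.601)
= sqrt(11.79162) = 3.433893 m/s
Power = 87.2 * 9.81 * 3.433893 = 2937.46 W

2937.46 W


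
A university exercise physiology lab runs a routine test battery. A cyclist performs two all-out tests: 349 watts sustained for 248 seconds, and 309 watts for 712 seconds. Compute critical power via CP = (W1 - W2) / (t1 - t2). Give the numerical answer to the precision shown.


W1 = P1 * t1 = 349 * 248 = 86552 J
W2 = P2 * t2 = 309 * 712 = 220008 J
CP = (86552 - 220008) / (248 - 712)
= 287.62 W

287.62 W


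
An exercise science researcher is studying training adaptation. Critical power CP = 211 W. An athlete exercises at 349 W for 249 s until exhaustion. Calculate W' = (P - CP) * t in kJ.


P - CP = 349 - 211 = 138 W
W' = 138 * 249 = 34362 J
= 34362 / 1000 = 34.362 kJ

34.362 kJ


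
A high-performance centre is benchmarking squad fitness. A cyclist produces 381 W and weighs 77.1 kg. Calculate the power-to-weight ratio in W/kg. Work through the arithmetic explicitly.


P/W = power / mass
= 381 / 77.1
= 4.942 W/kg

4.942 W/kg


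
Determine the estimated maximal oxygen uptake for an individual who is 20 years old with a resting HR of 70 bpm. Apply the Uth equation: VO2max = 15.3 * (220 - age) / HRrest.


HRmax = 220 - 20 = 200
VO2max = 15.3 * (200 / 70)
= 15.3 * 2.8571
= 43.71 mL/kg/min

43.71 mL/kg/min


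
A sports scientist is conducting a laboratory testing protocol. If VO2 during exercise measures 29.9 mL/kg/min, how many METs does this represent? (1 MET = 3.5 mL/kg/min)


METs = VO2 / 3.5 = 29.9 / 3.5 = 8.54

8.54 METs


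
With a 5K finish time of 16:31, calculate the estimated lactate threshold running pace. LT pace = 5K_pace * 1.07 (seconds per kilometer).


Race duration = 991 s for 5 km
Average pace = 991 / 5 = 198.2 s/km
LT pace = 198.2 * 1.07
= 212.07 s/km

212.07 s/km


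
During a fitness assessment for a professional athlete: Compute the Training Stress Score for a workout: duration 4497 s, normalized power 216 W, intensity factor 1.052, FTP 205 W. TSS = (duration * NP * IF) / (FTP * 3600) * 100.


Product = 4497 * 216 * 1.052 = 1021862.304
Base = 205 * 3600 = 738000
TSS = 1021862.304 / 738000 * 100 = 138.46

138.46 TSS


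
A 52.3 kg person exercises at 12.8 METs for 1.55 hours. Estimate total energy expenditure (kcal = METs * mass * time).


Energy = METs * mass(kg) * time(h)
= 12.8 * 52.3 * 1.55
= 1037.63 kcal

1037.63 kcal


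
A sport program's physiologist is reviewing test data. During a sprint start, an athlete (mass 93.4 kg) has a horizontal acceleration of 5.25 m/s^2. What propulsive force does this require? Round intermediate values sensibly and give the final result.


Propulsive force = mass * acceleration
= 93.4 kg * 5.25 m/s^2
= 490.35 N

490.35 N


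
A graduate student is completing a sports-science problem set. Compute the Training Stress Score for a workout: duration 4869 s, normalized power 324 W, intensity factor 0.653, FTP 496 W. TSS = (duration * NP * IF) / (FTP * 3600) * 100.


Product = 4869 * 324 * 0.653 = 1030144.068
Base = 496 * 3600 = 1785600
TSS = 1030144.068 / 1785600 * 100 = 57.69

57.69 TSS


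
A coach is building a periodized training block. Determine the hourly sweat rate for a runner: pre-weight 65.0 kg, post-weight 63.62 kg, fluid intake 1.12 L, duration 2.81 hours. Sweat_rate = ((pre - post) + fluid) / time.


Mass lost = 65.0 - 63.62 = 1.38 kg
Add fluid consumed: 1.38 + 1.12 = 2.5 L total sweat
Sweat rate = 2.5 / 2.81 = 0.89 L/h

0.89 L/h


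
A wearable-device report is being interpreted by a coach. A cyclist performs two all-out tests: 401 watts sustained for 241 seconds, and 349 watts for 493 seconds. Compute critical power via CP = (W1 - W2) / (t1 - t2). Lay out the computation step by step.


W1 = P1 * t1 = 401 * 241 = 96641 J
W2 = P2 * t2 = 349 * 493 = 172057 J
CP = (96641 - 172057) / (241 - 493)
= 299.27 W

299.27 W


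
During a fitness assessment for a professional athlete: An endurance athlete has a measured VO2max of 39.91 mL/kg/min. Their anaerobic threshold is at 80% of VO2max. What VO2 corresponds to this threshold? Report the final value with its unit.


Anaerobic threshold VO2 = VO2max * 80%
= 39.91 * 0.8
= 31.93 mL/kg/min

31.93 mL/kg/min


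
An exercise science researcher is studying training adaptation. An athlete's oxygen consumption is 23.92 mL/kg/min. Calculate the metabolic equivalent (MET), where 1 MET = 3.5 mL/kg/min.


MET = VO2 / 3.5
= 23.92 / 3.5
= 6.83 METs

6.83 METs


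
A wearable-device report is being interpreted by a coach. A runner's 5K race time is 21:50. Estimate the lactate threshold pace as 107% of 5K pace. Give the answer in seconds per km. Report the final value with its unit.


Total race time = 21*60 + 50 = 1310 seconds
5K pace = 1310 / 5 = 262.0 sec/km
LT pace = 262.0 * 1.07 = 280.34 sec/km

280.34 s/km


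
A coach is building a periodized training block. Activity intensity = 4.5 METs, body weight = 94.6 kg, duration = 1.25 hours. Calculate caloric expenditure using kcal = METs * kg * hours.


kcal = 4.5 * 94.6 * 1.25
= 425.7 * 1.25
= 532.13 kcal

532.13 kcal


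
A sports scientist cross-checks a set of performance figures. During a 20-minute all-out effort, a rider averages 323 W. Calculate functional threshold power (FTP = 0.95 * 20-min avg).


FTP = 0.95 * 323
= 306.85 W

306.85 W


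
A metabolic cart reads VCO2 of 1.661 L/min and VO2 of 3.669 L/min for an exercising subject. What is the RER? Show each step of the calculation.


RER = VCO2 / VO2 = 1.661 / 3.669 = 0.4527

0.4527


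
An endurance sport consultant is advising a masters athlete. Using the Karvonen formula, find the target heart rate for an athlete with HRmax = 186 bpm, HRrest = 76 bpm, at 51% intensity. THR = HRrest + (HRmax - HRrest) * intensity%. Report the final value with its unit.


HRR = 186 - 76 = 110
THR = 76 + 110 * 0.51
= 76 + 56.1
= 132.1 bpm

132.1 bpm


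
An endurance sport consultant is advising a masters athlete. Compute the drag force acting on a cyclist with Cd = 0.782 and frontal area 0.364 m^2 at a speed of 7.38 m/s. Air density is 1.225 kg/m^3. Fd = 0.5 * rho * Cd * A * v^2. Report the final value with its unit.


Step 1: v^2 = 54.4644
Step 2: Fd = 0.5 * 1.225 * 0.782 * 0.364 * 54.4644
= 9.496 N

9.496 N


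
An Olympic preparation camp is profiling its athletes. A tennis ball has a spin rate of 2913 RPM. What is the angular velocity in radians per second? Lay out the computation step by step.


Convert RPM to rad/s: multiply by 2*pi and divide by 60
omega = 2913 * 2 * pi / 60
= 305.049 rad/s

305.049 rad/s


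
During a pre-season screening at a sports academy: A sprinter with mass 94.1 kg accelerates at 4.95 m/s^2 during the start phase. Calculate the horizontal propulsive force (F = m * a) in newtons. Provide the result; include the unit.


F = m * a
= 94.1 * 4.95
= 465.8 N

465.8 N


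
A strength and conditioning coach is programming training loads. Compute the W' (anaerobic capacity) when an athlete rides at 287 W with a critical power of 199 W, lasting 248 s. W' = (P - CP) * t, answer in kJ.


Above-CP power = 88 W
Duration = 248 s
W' = 88 * 248 = 21824 J
Convert: 21824 / 1000 = 21.824 kJ

21.824 kJ


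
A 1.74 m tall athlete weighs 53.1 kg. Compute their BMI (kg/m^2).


height^2 = 3.0276 m^2
BMI = 53.1 / 3.0276 = 17.54 kg/m^2

17.54 kg/m^2


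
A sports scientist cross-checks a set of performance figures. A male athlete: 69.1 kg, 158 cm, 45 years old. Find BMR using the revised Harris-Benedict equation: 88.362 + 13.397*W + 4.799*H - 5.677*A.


Intercept = 88.362
Weight contribution = 13.397 * 69.1 = 925.7327
Height contribution = 4.799 * 158 = 758.242
Age contribution = 5.677 * 45 = 255.465
BMR = 88.362 + 925.7327 + 758.242 - 255.465
= 1516.87 kcal/day

1516.87 kcal/day


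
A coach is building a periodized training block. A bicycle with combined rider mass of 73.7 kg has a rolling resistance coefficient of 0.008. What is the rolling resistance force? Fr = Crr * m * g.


Fr = 0.008 * 73.7 * 9.81
= 0.5896 * 9.81
= 5.784 N

5.784 N


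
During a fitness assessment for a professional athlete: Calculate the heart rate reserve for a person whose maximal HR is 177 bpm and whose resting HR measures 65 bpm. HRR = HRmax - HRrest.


HRmax = 177 bpm
HRrest = 65 bpm
HRR = 177 - 65 = 112 bpm

112 bpm


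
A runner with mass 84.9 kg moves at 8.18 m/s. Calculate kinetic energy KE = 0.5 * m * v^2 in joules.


v^2 = 8.18^2 = 66.9124
KE = 0.5 * 84.9 * 66.9124
= 2840.43 J

2840.43 J


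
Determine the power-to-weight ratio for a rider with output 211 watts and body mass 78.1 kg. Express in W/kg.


P/W = 211 / 78.1 = 2.702 W/kg

2.702 W/kg


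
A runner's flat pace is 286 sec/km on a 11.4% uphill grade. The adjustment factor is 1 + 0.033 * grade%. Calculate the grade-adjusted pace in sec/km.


Factor = 1 + 0.033 * 11.4 = 1.3762
Adjusted pace = 286 * 1.3762
= 393.59 sec/km

393.59 s/km


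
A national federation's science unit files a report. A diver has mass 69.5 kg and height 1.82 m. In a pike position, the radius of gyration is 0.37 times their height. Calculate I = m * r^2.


r = 0.37 * 1.82 = 0.6734 m
I = m * r^2 = 69.5 * 0.453468 = 31.516 kg*m^2

31.516 kg*m^2


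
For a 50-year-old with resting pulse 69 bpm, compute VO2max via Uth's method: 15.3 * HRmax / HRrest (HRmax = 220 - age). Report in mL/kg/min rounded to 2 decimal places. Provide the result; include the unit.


Step 1: HRmax = 220 - 50 = 170 bpm
Step 2: Ratio = 170 / 69 = 2.4638
Step 3: VO2max = 15.3 * 2.4638 = 37.7 mL/kg/min

37.7 mL/kg/min


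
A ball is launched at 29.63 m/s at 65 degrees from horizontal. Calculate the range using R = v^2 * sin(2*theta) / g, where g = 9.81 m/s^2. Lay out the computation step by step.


sin(2 * 65) = sin(130) = 0.766044
v^2 = 29.63^2 = 877.9369
R = 877.9369 * 0.766044 / 9.81
= 68.556 m

68.556 m


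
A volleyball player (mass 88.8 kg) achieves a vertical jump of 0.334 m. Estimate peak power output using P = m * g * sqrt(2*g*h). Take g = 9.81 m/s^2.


2 * g * h = 2 * 9.81 * 0.334 = 6.55308
sqrt(6.55308) = 2.559898 m/s
P = 88.8 * 9.81 * 2.559898 = 2230.0 W

2230.0 W


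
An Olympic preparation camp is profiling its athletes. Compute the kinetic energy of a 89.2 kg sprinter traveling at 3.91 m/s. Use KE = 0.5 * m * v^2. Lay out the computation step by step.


Velocity squared = 15.2881
KE = 0.5 * 89.2 * 15.2881 = 681.85 J

681.85 J
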